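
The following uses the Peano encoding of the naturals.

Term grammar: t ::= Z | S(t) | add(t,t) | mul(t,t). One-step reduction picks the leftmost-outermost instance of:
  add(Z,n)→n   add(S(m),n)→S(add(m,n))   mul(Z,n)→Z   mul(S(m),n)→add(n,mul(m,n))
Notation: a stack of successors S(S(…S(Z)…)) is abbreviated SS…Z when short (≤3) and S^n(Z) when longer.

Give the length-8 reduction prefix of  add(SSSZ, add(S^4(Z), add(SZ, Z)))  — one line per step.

  start: add(SSSZ, add(S^4(Z), add(SZ, Z)))
  →1  S(add(SSZ, add(S^4(Z), add(SZ, Z))))
  →2  S(S(add(SZ, add(S^4(Z), add(SZ, Z)))))
  →3  S(S(S(add(Z, add(S^4(Z), add(SZ, Z))))))
  →4  S(S(S(add(S^4(Z), add(SZ, Z)))))
  →5  S(S(S(S(add(SSSZ, add(SZ, Z))))))
  →6  S(S(S(S(S(add(SSZ, add(SZ, Z)))))))
  →7  S(S(S(S(S(S(add(SZ, add(SZ, Z))))))))
  →8  S(S(S(S(S(S(S(add(Z, add(SZ, Z)))))))))

Answer: after 8 steps: S(S(S(S(S(S(S(add(Z, add(SZ, Z)))))))))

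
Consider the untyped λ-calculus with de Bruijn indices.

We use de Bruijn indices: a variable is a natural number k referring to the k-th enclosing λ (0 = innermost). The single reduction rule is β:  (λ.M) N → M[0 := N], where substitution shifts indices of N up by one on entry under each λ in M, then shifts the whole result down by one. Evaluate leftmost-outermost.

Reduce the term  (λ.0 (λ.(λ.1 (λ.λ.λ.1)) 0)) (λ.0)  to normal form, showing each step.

Answer: normal form = λ.0 (λ.λ.λ.1)  (in 3 steps)

Reduction:
  start: (λ.0 (λ.(λ.1 (λ.λ.λ.1)) 0)) (λ.0)
  [1] (λ.0) (λ.(λ.1 (λ.λ.λ.1)) 0)
  [2] λ.(λ.1 (λ.λ.λ.1)) 0
  [3] λ.0 (λ.λ.λ.1)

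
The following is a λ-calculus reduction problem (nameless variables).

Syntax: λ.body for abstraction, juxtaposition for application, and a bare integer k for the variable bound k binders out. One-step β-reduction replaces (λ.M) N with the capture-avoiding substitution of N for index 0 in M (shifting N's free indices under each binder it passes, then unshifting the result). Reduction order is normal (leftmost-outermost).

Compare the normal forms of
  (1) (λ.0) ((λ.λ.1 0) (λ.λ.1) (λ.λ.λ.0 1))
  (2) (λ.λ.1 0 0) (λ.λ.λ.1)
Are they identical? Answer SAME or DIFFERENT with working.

Answer: DIFFERENT — A ⇓ λ.λ.λ.λ.0 1, B ⇓ λ.λ.1

Derivation:
Term A:
  start: (λ.0) ((λ.λ.1 0) (λ.λ.1) (λ.λ.λ.0 1))
  [1] (λ.λ.1 0) (λ.λ.1) (λ.λ.λ.0 1)
  [2] (λ.(λ.λ.1) 0) (λ.λ.λ.0 1)
  [3] (λ.λ.1) (λ.λ.λ.0 1)
  [4] λ.λ.λ.λ.0 1

Term B:
  start: (λ.λ.1 0 0) (λ.λ.λ.1)
  [1] λ.(λ.λ.λ.1) 0 0
  [2] λ.(λ.λ.1) 0
  [3] λ.λ.1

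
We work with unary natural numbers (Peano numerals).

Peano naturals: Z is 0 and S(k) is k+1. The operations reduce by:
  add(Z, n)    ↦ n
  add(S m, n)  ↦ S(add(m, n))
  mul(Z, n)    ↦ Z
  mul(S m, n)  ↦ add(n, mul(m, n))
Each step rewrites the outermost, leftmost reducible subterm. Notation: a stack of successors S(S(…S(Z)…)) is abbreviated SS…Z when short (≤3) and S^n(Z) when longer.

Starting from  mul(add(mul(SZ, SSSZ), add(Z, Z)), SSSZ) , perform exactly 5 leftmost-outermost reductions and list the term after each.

  start: mul(add(mul(SZ, SSSZ), add(Z, Z)), SSSZ)
  [1] mul(add(add(SSSZ, mul(Z, SSSZ)), add(Z, Z)), SSSZ)
  [2] mul(add(S(add(SSZ, mul(Z, SSSZ))), add(Z, Z)), SSSZ)
  [3] mul(S(add(add(SSZ, mul(Z, SSSZ)), add(Z, Z))), SSSZ)
  [4] add(SSSZ, mul(add(add(SSZ, mul(Z, SSSZ)), add(Z, Z)), SSSZ))
  [5] S(add(SSZ, mul(add(add(SSZ, mul(Z, SSSZ)), add(Z, Z)), SSSZ)))

Answer: after 5 steps: S(add(SSZ, mul(add(add(SSZ, mul(Z, SSSZ)), add(Z, Z)), SSSZ)))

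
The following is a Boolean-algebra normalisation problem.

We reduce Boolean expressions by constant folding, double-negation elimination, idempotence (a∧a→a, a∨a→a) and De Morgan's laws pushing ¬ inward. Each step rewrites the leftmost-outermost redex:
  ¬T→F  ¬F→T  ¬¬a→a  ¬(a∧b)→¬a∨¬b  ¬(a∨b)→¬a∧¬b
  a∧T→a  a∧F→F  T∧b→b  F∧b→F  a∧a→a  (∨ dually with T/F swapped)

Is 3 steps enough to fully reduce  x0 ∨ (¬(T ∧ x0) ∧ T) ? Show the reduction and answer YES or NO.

Answer: NO — after 3 steps the term is x0 ∨ (F ∨ ¬x0), not yet normal

Working:
  start: x0 ∨ (¬(T ∧ x0) ∧ T)
  [1] x0 ∨ ¬(T ∧ x0)
  [2] x0 ∨ (¬T ∨ ¬x0)
  [3] x0 ∨ (F ∨ ¬x0)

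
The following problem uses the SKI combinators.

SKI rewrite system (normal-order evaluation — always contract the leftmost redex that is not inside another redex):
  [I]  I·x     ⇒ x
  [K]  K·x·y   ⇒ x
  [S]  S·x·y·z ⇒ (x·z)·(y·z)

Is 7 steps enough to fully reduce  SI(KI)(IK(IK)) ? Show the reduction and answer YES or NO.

Answer: YES — reaches normal form K in 5 ≤ 7 steps

Derivation:
  start: SI(KI)(IK(IK))
  →1  I(IK(IK))(KI(IK(IK)))
  →2  IK(IK)(KI(IK(IK)))
  →3  K(IK)(KI(IK(IK)))
  →4  IK
  →5  K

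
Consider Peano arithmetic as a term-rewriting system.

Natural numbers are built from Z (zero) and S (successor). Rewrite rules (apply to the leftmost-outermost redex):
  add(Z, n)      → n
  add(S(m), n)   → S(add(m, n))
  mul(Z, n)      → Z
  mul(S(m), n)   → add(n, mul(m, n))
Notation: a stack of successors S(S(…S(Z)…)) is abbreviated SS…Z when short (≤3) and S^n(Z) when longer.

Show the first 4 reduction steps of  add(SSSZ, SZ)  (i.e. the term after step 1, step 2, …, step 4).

  start: add(SSSZ, SZ)
  →1  S(add(SSZ, SZ))
  →2  S(S(add(SZ, SZ)))
  →3  S(S(S(add(Z, SZ))))
  →4  S^4(Z)

Answer: after 4 steps: S^4(Z)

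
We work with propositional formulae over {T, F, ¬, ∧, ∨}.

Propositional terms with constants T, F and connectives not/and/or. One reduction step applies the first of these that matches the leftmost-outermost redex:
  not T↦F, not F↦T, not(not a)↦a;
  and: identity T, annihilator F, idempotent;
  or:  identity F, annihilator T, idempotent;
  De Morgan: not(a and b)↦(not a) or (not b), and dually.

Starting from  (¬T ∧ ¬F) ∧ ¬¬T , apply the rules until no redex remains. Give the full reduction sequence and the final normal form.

Answer: normal form = F  (in 3 steps)

Working:
  start: (¬T ∧ ¬F) ∧ ¬¬T
  step 1: (F ∧ ¬F) ∧ ¬¬T
  step 2: F ∧ ¬¬T
  step 3: F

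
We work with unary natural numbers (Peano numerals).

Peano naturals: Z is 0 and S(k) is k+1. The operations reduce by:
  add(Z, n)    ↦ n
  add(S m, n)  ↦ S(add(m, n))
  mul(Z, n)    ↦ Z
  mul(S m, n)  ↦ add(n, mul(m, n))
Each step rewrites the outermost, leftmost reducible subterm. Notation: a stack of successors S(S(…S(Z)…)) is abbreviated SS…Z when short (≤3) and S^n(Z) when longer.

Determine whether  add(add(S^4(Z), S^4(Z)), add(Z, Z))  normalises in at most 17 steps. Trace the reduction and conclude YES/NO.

Answer: YES — reaches normal form S^8(Z) in 15 ≤ 17 steps

Reduction:
  start: add(add(S^4(Z), S^4(Z)), add(Z, Z))
  step 1: add(S(add(SSSZ, S^4(Z))), add(Z, Z))
  step 2: S(add(add(SSSZ, S^4(Z)), add(Z, Z)))
  step 3: S(add(S(add(SSZ, S^4(Z))), add(Z, Z)))
  step 4: S(S(add(add(SSZ, S^4(Z)), add(Z, Z))))
  step 5: S(S(add(S(add(SZ, S^4(Z))), add(Z, Z))))
  step 6: S(S(S(add(add(SZ, S^4(Z)), add(Z, Z)))))
  step 7: S(S(S(add(S(add(Z, S^4(Z))), add(Z, Z)))))
  step 8: S(S(S(S(add(add(Z, S^4(Z)), add(Z, Z))))))
  step 9: S(S(S(S(add(S^4(Z), add(Z, Z))))))
  step 10: S(S(S(S(S(add(SSSZ, add(Z, Z)))))))
  step 11: S(S(S(S(S(S(add(SSZ, add(Z, Z))))))))
  step 12: S(S(S(S(S(S(S(add(SZ, add(Z, Z)))))))))
  step 13: S(S(S(S(S(S(S(S(add(Z, add(Z, Z))))))))))
  step 14: S(S(S(S(S(S(S(S(add(Z, Z)))))))))
  step 15: S^8(Z)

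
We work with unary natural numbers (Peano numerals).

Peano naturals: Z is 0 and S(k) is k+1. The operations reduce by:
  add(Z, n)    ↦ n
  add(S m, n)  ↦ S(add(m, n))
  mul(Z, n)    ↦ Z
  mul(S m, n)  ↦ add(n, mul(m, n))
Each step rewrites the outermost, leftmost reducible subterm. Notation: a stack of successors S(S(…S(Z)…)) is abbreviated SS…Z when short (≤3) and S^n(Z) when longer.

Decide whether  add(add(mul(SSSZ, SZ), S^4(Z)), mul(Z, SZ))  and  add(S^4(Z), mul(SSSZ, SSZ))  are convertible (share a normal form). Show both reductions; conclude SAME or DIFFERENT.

Answer: DIFFERENT — A ⇓ S^7(Z), B ⇓ S^10(Z)

Working:
Term A:
  start: add(add(mul(SSSZ, SZ), S^4(Z)), mul(Z, SZ))
  [1] add(add(add(SZ, mul(SSZ, SZ)), S^4(Z)), mul(Z, SZ))
  [2] add(add(S(add(Z, mul(SSZ, SZ))), S^4(Z)), mul(Z, SZ))
  [3] add(S(add(add(Z, mul(SSZ, SZ)), S^4(Z))), mul(Z, SZ))
  [4] S(add(add(add(Z, mul(SSZ, SZ)), S^4(Z)), mul(Z, SZ)))
  [5] S(add(add(mul(SSZ, SZ), S^4(Z)), mul(Z, SZ)))
  [6] S(add(add(add(SZ, mul(SZ, SZ)), S^4(Z)), mul(Z, SZ)))
  [7] S(add(add(S(add(Z, mul(SZ, SZ))), S^4(Z)), mul(Z, SZ)))
  [8] S(add(S(add(add(Z, mul(SZ, SZ)), S^4(Z))), mul(Z, SZ)))
  [9] S(S(add(add(add(Z, mul(SZ, SZ)), S^4(Z)), mul(Z, SZ))))
  [10] S(S(add(add(mul(SZ, SZ), S^4(Z)), mul(Z, SZ))))
  [11] S(S(add(add(add(SZ, mul(Z, SZ)), S^4(Z)), mul(Z, SZ))))
  [12] S(S(add(add(S(add(Z, mul(Z, SZ))), S^4(Z)), mul(Z, SZ))))
  [13] S(S(add(S(add(add(Z, mul(Z, SZ)), S^4(Z))), mul(Z, SZ))))
  [14] S(S(S(add(add(add(Z, mul(Z, SZ)), S^4(Z)), mul(Z, SZ)))))
  [15] S(S(S(add(add(mul(Z, SZ), S^4(Z)), mul(Z, SZ)))))
  [16] S(S(S(add(add(Z, S^4(Z)), mul(Z, SZ)))))
  [17] S(S(S(add(S^4(Z), mul(Z, SZ)))))
  [18] S(S(S(S(add(SSSZ, mul(Z, SZ))))))
  [19] S(S(S(S(S(add(SSZ, mul(Z, SZ)))))))
  [20] S(S(S(S(S(S(add(SZ, mul(Z, SZ))))))))
  [21] S(S(S(S(S(S(S(add(Z, mul(Z, SZ)))))))))
  [22] S(S(S(S(S(S(S(mul(Z, SZ))))))))
  [23] S^7(Z)

Term B:
  start: add(S^4(Z), mul(SSSZ, SSZ))
  [1] S(add(SSSZ, mul(SSSZ, SSZ)))
  [2] S(S(add(SSZ, mul(SSSZ, SSZ))))
  [3] S(S(S(add(SZ, mul(SSSZ, SSZ)))))
  [4] S(S(S(S(add(Z, mul(SSSZ, SSZ))))))
  [5] S(S(S(S(mul(SSSZ, SSZ)))))
  [6] S(S(S(S(add(SSZ, mul(SSZ, SSZ))))))
  [7] S(S(S(S(S(add(SZ, mul(SSZ, SSZ)))))))
  [8] S(S(S(S(S(S(add(Z, mul(SSZ, SSZ))))))))
  [9] S(S(S(S(S(S(mul(SSZ, SSZ)))))))
  [10] S(S(S(S(S(S(add(SSZ, mul(SZ, SSZ))))))))
  [11] S(S(S(S(S(S(S(add(SZ, mul(SZ, SSZ)))))))))
  [12] S(S(S(S(S(S(S(S(add(Z, mul(SZ, SSZ))))))))))
  [13] S(S(S(S(S(S(S(S(mul(SZ, SSZ)))))))))
  [14] S(S(S(S(S(S(S(S(add(SSZ, mul(Z, SSZ))))))))))
  [15] S(S(S(S(S(S(S(S(S(add(SZ, mul(Z, SSZ)))))))))))
  [16] S(S(S(S(S(S(S(S(S(S(add(Z, mul(Z, SSZ))))))))))))
  [17] S(S(S(S(S(S(S(S(S(S(mul(Z, SSZ)))))))))))
  [18] S^10(Z)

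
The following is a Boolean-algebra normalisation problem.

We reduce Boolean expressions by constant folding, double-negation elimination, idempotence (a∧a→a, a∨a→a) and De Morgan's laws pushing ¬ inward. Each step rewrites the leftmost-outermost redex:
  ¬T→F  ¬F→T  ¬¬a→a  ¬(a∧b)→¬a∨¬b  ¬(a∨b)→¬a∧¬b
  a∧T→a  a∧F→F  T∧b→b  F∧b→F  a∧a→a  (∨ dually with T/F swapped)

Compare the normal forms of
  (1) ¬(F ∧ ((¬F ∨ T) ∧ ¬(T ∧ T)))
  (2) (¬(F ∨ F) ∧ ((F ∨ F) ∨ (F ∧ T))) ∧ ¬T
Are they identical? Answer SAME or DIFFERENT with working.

Term A:
  start: ¬(F ∧ ((¬F ∨ T) ∧ ¬(T ∧ T)))
  [1] ¬F ∨ ¬((¬F ∨ T) ∧ ¬(T ∧ T))
  [2] T ∨ ¬((¬F ∨ T) ∧ ¬(T ∧ T))
  [3] T

Term B:
  start: (¬(F ∨ F) ∧ ((F ∨ F) ∨ (F ∧ T))) ∧ ¬T
  [1] ((¬F ∧ ¬F) ∧ ((F ∨ F) ∨ (F ∧ T))) ∧ ¬T
  [2] (¬F ∧ ((F ∨ F) ∨ (F ∧ T))) ∧ ¬T
  [3] (T ∧ ((F ∨ F) ∨ (F ∧ T))) ∧ ¬T
  [4] ((F ∨ F) ∨ (F ∧ T)) ∧ ¬T
  [5] (F ∨ (F ∧ T)) ∧ ¬T
  [6] (F ∧ T) ∧ ¬T
  [7] F ∧ ¬T
  [8] F

Answer: DIFFERENT — A ⇓ T, B ⇓ F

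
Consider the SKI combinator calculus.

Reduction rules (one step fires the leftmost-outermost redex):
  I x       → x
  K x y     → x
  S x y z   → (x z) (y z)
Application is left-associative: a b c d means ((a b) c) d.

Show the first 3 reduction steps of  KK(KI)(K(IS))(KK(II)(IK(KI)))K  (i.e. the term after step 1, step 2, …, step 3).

  start: KK(KI)(K(IS))(KK(II)(IK(KI)))K
  [1] K(K(IS))(KK(II)(IK(KI)))K
  [2] K(IS)K
  [3] IS

Answer: after 3 steps: IS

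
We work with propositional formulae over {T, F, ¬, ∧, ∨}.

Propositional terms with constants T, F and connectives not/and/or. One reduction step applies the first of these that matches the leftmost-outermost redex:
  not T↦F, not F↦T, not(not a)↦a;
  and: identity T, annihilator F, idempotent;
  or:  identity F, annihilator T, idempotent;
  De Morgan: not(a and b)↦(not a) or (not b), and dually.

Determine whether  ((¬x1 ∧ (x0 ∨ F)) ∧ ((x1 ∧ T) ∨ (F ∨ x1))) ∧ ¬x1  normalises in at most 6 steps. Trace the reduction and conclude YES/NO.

  start: ((¬x1 ∧ (x0 ∨ F)) ∧ ((x1 ∧ T) ∨ (F ∨ x1))) ∧ ¬x1
  step 1: ((¬x1 ∧ x0) ∧ ((x1 ∧ T) ∨ (F ∨ x1))) ∧ ¬x1
  step 2: ((¬x1 ∧ x0) ∧ (x1 ∨ (F ∨ x1))) ∧ ¬x1
  step 3: ((¬x1 ∧ x0) ∧ (x1 ∨ x1)) ∧ ¬x1
  step 4: ((¬x1 ∧ x0) ∧ x1) ∧ ¬x1

Answer: YES — reaches normal form ((¬x1 ∧ x0) ∧ x1) ∧ ¬x1 in 4 ≤ 6 steps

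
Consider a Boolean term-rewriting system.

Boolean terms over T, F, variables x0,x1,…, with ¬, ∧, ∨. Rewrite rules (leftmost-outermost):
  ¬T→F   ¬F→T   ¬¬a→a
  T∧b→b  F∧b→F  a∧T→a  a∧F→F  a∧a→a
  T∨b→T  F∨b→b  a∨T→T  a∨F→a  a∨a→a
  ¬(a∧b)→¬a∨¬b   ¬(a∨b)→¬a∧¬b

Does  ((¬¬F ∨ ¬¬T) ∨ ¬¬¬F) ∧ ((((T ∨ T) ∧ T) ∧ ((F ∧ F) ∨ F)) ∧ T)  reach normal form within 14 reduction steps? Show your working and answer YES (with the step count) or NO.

Answer: YES — reaches normal form F in 11 ≤ 14 steps

Reduction:
  start: ((¬¬F ∨ ¬¬T) ∨ ¬¬¬F) ∧ ((((T ∨ T) ∧ T) ∧ ((F ∧ F) ∨ F)) ∧ T)
  step 1: ((F ∨ ¬¬T) ∨ ¬¬¬F) ∧ ((((T ∨ T) ∧ T) ∧ ((F ∧ F) ∨ F)) ∧ T)
  step 2: (¬¬T ∨ ¬¬¬F) ∧ ((((T ∨ T) ∧ T) ∧ ((F ∧ F) ∨ F)) ∧ T)
  step 3: (T ∨ ¬¬¬F) ∧ ((((T ∨ T) ∧ T) ∧ ((F ∧ F) ∨ F)) ∧ T)
  step 4: T ∧ ((((T ∨ T) ∧ T) ∧ ((F ∧ F) ∨ F)) ∧ T)
  step 5: (((T ∨ T) ∧ T) ∧ ((F ∧ F) ∨ F)) ∧ T
  step 6: ((T ∨ T) ∧ T) ∧ ((F ∧ F) ∨ F)
  step 7: (T ∨ T) ∧ ((F ∧ F) ∨ F)
  step 8: T ∧ ((F ∧ F) ∨ F)
  step 9: (F ∧ F) ∨ F
  step 10: F ∧ F
  step 11: F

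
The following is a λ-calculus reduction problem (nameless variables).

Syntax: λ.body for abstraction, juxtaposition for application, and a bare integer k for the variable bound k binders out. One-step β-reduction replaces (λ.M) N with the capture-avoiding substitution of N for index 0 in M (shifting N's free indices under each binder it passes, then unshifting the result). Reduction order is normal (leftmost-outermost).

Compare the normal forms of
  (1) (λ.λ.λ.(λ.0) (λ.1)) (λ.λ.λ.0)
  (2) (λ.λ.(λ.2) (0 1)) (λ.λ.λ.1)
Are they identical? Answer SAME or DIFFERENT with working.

Answer: DIFFERENT — A ⇓ λ.λ.λ.1, B ⇓ λ.λ.λ.λ.1

Derivation:
Term A:
  start: (λ.λ.λ.(λ.0) (λ.1)) (λ.λ.λ.0)
  [1] λ.λ.(λ.0) (λ.1)
  [2] λ.λ.λ.1

Term B:
  start: (λ.λ.(λ.2) (0 1)) (λ.λ.λ.1)
  [1] λ.(λ.λ.λ.λ.1) (0 (λ.λ.λ.1))
  [2] λ.λ.λ.λ.1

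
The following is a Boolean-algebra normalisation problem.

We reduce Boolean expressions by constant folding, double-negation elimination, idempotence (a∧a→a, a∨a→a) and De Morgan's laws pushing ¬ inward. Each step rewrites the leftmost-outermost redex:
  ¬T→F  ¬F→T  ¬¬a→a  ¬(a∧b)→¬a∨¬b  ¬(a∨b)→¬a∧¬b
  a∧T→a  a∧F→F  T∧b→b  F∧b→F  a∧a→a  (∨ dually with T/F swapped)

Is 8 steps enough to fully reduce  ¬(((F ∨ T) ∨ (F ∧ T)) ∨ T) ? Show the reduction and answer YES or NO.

  start: ¬(((F ∨ T) ∨ (F ∧ T)) ∨ T)
  →1  ¬((F ∨ T) ∨ (F ∧ T)) ∧ ¬T
  →2  (¬(F ∨ T) ∧ ¬(F ∧ T)) ∧ ¬T
  →3  ((¬F ∧ ¬T) ∧ ¬(F ∧ T)) ∧ ¬T
  →4  ((T ∧ ¬T) ∧ ¬(F ∧ T)) ∧ ¬T
  →5  (¬T ∧ ¬(F ∧ T)) ∧ ¬T
  →6  (F ∧ ¬(F ∧ T)) ∧ ¬T
  →7  F ∧ ¬T
  →8  F

Answer: YES — reaches normal form F in 8 ≤ 8 steps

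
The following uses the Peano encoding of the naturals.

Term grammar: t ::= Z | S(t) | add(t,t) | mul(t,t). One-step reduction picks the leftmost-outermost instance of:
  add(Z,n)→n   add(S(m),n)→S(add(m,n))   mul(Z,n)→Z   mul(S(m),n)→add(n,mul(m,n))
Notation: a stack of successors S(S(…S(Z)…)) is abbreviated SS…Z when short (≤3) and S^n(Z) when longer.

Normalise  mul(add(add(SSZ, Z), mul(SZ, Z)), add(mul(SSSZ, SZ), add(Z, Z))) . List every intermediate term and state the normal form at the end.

Answer: normal form = S^6(Z)  (in 50 steps)

Reduction:
  start: mul(add(add(SSZ, Z), mul(SZ, Z)), add(mul(SSSZ, SZ), add(Z, Z)))
  [1] mul(add(S(add(SZ, Z)), mul(SZ, Z)), add(mul(SSSZ, SZ), add(Z, Z)))
  [2] mul(S(add(add(SZ, Z), mul(SZ, Z))), add(mul(SSSZ, SZ), add(Z, Z)))
  [3] add(add(mul(SSSZ, SZ), add(Z, Z)), mul(add(add(SZ, Z), mul(SZ, Z)), add(mul(SSSZ, SZ), add(Z, Z))))
  [4] add(add(add(SZ, mul(SSZ, SZ)), add(Z, Z)), mul(add(add(SZ, Z), mul(SZ, Z)), add(mul(SSSZ, SZ), add(Z, Z))))
  [5] add(add(S(add(Z, mul(SSZ, SZ))), add(Z, Z)), mul(add(add(SZ, Z), mul(SZ, Z)), add(mul(SSSZ, SZ), add(Z, Z))))
  [6] add(S(add(add(Z, mul(SSZ, SZ)), add(Z, Z))), mul(add(add(SZ, Z), mul(SZ, Z)), add(mul(SSSZ, SZ), add(Z, Z))))
  [7] S(add(add(add(Z, mul(SSZ, SZ)), add(Z, Z)), mul(add(add(SZ, Z), mul(SZ, Z)), add(mul(SSSZ, SZ), add(Z, Z)))))
  [8] S(add(add(mul(SSZ, SZ), add(Z, Z)), mul(add(add(SZ, Z), mul(SZ, Z)), add(mul(SSSZ, SZ), add(Z, Z)))))
  [9] S(add(add(add(SZ, mul(SZ, SZ)), add(Z, Z)), mul(add(add(SZ, Z), mul(SZ, Z)), add(mul(SSSZ, SZ), add(Z, Z)))))
  [10] S(add(add(S(add(Z, mul(SZ, SZ))), add(Z, Z)), mul(add(add(SZ, Z), mul(SZ, Z)), add(mul(SSSZ, SZ), add(Z, Z)))))
  [11] S(add(S(add(add(Z, mul(SZ, SZ)), add(Z, Z))), mul(add(add(SZ, Z), mul(SZ, Z)), add(mul(SSSZ, SZ), add(Z, Z)))))
  [12] S(S(add(add(add(Z, mul(SZ, SZ)), add(Z, Z)), mul(add(add(SZ, Z), mul(SZ, Z)), add(mul(SSSZ, SZ), add(Z, Z))))))
  [13] S(S(add(add(mul(SZ, SZ), add(Z, Z)), mul(add(add(SZ, Z), mul(SZ, Z)), add(mul(SSSZ, SZ), add(Z, Z))))))
  [14] S(S(add(add(add(SZ, mul(Z, SZ)), add(Z, Z)), mul(add(add(SZ, Z), mul(SZ, Z)), add(mul(SSSZ, SZ), add(Z, Z))))))
  [15] S(S(add(add(S(add(Z, mul(Z, SZ))), add(Z, Z)), mul(add(add(SZ, Z), mul(SZ, Z)), add(mul(SSSZ, SZ), add(Z, Z))))))
  [16] S(S(add(S(add(add(Z, mul(Z, SZ)), add(Z, Z))), mul(add(add(SZ, Z), mul(SZ, Z)), add(mul(SSSZ, SZ), add(Z, Z))))))
  [17] S(S(S(add(add(add(Z, mul(Z, SZ)), add(Z, Z)), mul(add(add(SZ, Z), mul(SZ, Z)), add(mul(SSSZ, SZ), add(Z, Z)))))))
  [18] S(S(S(add(add(mul(Z, SZ), add(Z, Z)), mul(add(add(SZ, Z), mul(SZ, Z)), add(mul(SSSZ, SZ), add(Z, Z)))))))
  [19] S(S(S(add(add(Z, add(Z, Z)), mul(add(add(SZ, Z), mul(SZ, Z)), add(mul(SSSZ, SZ), add(Z, Z)))))))
  [20] S(S(S(add(add(Z, Z), mul(add(add(SZ, Z), mul(SZ, Z)), add(mul(SSSZ, SZ), add(Z, Z)))))))
  [21] S(S(S(add(Z, mul(add(add(SZ, Z), mul(SZ, Z)), add(mul(SSSZ, SZ), add(Z, Z)))))))
  [22] S(S(S(mul(add(add(SZ, Z), mul(SZ, Z)), add(mul(SSSZ, SZ), add(Z, Z))))))
  [23] S(S(S(mul(add(S(add(Z, Z)), mul(SZ, Z)), add(mul(SSSZ, SZ), add(Z, Z))))))
  [24] S(S(S(mul(S(add(add(Z, Z), mul(SZ, Z))), add(mul(SSSZ, SZ), add(Z, Z))))))
  [25] S(S(S(add(add(mul(SSSZ, SZ), add(Z, Z)), mul(add(add(Z, Z), mul(SZ, Z)), add(mul(SSSZ, SZ), add(Z, Z)))))))
  [26] S(S(S(add(add(add(SZ, mul(SSZ, SZ)), add(Z, Z)), mul(add(add(Z, Z), mul(SZ, Z)), add(mul(SSSZ, SZ), add(Z, Z)))))))
  [27] S(S(S(add(add(S(add(Z, mul(SSZ, SZ))), add(Z, Z)), mul(add(add(Z, Z), mul(SZ, Z)), add(mul(SSSZ, SZ), add(Z, Z)))))))
  [28] S(S(S(add(S(add(add(Z, mul(SSZ, SZ)), add(Z, Z))), mul(add(add(Z, Z), mul(SZ, Z)), add(mul(SSSZ, SZ), add(Z, Z)))))))
  [29] S(S(S(S(add(add(add(Z, mul(SSZ, SZ)), add(Z, Z)), mul(add(add(Z, Z), mul(SZ, Z)), add(mul(SSSZ, SZ), add(Z, Z))))))))
  [30] S(S(S(S(add(add(mul(SSZ, SZ), add(Z, Z)), mul(add(add(Z, Z), mul(SZ, Z)), add(mul(SSSZ, SZ), add(Z, Z))))))))
  [31] S(S(S(S(add(add(add(SZ, mul(SZ, SZ)), add(Z, Z)), mul(add(add(Z, Z), mul(SZ, Z)), add(mul(SSSZ, SZ), add(Z, Z))))))))
  [32] S(S(S(S(add(add(S(add(Z, mul(SZ, SZ))), add(Z, Z)), mul(add(add(Z, Z), mul(SZ, Z)), add(mul(SSSZ, SZ), add(Z, Z))))))))
  [33] S(S(S(S(add(S(add(add(Z, mul(SZ, SZ)), add(Z, Z))), mul(add(add(Z, Z), mul(SZ, Z)), add(mul(SSSZ, SZ), add(Z, Z))))))))
  [34] S(S(S(S(S(add(add(add(Z, mul(SZ, SZ)), add(Z, Z)), mul(add(add(Z, Z), mul(SZ, Z)), add(mul(SSSZ, SZ), add(Z, Z)))))))))
  [35] S(S(S(S(S(add(add(mul(SZ, SZ), add(Z, Z)), mul(add(add(Z, Z), mul(SZ, Z)), add(mul(SSSZ, SZ), add(Z, Z)))))))))
  [36] S(S(S(S(S(add(add(add(SZ, mul(Z, SZ)), add(Z, Z)), mul(add(add(Z, Z), mul(SZ, Z)), add(mul(SSSZ, SZ), add(Z, Z)))))))))
  [37] S(S(S(S(S(add(add(S(add(Z, mul(Z, SZ))), add(Z, Z)), mul(add(add(Z, Z), mul(SZ, Z)), add(mul(SSSZ, SZ), add(Z, Z)))))))))
  [38] S(S(S(S(S(add(S(add(add(Z, mul(Z, SZ)), add(Z, Z))), mul(add(add(Z, Z), mul(SZ, Z)), add(mul(SSSZ, SZ), add(Z, Z)))))))))
  [39] S(S(S(S(S(S(add(add(add(Z, mul(Z, SZ)), add(Z, Z)), mul(add(add(Z, Z), mul(SZ, Z)), add(mul(SSSZ, SZ), add(Z, Z))))))))))
  [40] S(S(S(S(S(S(add(add(mul(Z, SZ), add(Z, Z)), mul(add(add(Z, Z), mul(SZ, Z)), add(mul(SSSZ, SZ), add(Z, Z))))))))))
  [41] S(S(S(S(S(S(add(add(Z, add(Z, Z)), mul(add(add(Z, Z), mul(SZ, Z)), add(mul(SSSZ, SZ), add(Z, Z))))))))))
  [42] S(S(S(S(S(S(add(add(Z, Z), mul(add(add(Z, Z), mul(SZ, Z)), add(mul(SSSZ, SZ), add(Z, Z))))))))))
  [43] S(S(S(S(S(S(add(Z, mul(add(add(Z, Z), mul(SZ, Z)), add(mul(SSSZ, SZ), add(Z, Z))))))))))
  [44] S(S(S(S(S(S(mul(add(add(Z, Z), mul(SZ, Z)), add(mul(SSSZ, SZ), add(Z, Z)))))))))
  [45] S(S(S(S(S(S(mul(add(Z, mul(SZ, Z)), add(mul(SSSZ, SZ), add(Z, Z)))))))))
  [46] S(S(S(S(S(S(mul(mul(SZ, Z), add(mul(SSSZ, SZ), add(Z, Z)))))))))
  [47] S(S(S(S(S(S(mul(add(Z, mul(Z, Z)), add(mul(SSSZ, SZ), add(Z, Z)))))))))
  [48] S(S(S(S(S(S(mul(mul(Z, Z), add(mul(SSSZ, SZ), add(Z, Z)))))))))
  [49] S(S(S(S(S(S(mul(Z, add(mul(SSSZ, SZ), add(Z, Z)))))))))
  [50] S^6(Z)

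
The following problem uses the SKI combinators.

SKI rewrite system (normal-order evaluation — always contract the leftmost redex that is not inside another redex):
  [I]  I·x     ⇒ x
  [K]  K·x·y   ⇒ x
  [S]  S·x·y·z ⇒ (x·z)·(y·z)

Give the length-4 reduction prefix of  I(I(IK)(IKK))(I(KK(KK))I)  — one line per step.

  start: I(I(IK)(IKK))(I(KK(KK))I)
  →1  I(IK)(IKK)(I(KK(KK))I)
  →2  IK(IKK)(I(KK(KK))I)
  →3  K(IKK)(I(KK(KK))I)
  →4  IKK

Answer: after 4 steps: IKK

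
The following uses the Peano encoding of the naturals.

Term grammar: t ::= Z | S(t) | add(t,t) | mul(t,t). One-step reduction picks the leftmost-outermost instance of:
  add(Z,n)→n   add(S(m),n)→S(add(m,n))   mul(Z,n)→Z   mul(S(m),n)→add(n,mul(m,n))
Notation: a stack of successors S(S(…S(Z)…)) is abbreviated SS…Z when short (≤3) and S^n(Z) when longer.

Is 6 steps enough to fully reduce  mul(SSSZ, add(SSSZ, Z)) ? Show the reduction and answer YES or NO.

  start: mul(SSSZ, add(SSSZ, Z))
  step 1: add(add(SSSZ, Z), mul(SSZ, add(SSSZ, Z)))
  step 2: add(S(add(SSZ, Z)), mul(SSZ, add(SSSZ, Z)))
  step 3: S(add(add(SSZ, Z), mul(SSZ, add(SSSZ, Z))))
  step 4: S(add(S(add(SZ, Z)), mul(SSZ, add(SSSZ, Z))))
  step 5: S(S(add(add(SZ, Z), mul(SSZ, add(SSSZ, Z)))))
  step 6: S(S(add(S(add(Z, Z)), mul(SSZ, add(SSSZ, Z)))))

Answer: NO — after 6 steps the term is S(S(add(S(add(Z, Z)), mul(SSZ, add(SSSZ, Z))))), not yet normal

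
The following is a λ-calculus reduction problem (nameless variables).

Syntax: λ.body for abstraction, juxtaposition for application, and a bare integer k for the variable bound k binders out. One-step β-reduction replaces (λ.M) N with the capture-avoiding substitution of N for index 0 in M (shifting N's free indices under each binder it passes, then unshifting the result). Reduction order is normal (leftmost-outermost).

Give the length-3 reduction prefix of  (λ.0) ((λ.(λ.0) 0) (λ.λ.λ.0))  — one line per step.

  start: (λ.0) ((λ.(λ.0) 0) (λ.λ.λ.0))
  step 1: (λ.(λ.0) 0) (λ.λ.λ.0)
  step 2: (λ.0) (λ.λ.λ.0)
  step 3: λ.λ.λ.0

Answer: after 3 steps: λ.λ.λ.0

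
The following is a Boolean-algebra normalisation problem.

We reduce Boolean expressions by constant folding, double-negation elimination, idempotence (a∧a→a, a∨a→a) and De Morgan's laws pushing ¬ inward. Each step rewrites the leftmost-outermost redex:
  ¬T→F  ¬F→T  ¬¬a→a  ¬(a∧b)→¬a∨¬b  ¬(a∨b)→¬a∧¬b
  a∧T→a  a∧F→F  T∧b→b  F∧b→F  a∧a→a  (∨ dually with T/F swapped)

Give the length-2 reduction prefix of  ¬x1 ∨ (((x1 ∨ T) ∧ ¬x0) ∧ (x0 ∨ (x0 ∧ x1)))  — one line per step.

Answer: after 2 steps: ¬x1 ∨ (¬x0 ∧ (x0 ∨ (x0 ∧ x1)))

Derivation:
  start: ¬x1 ∨ (((x1 ∨ T) ∧ ¬x0) ∧ (x0 ∨ (x0 ∧ x1)))
  [1] ¬x1 ∨ ((T ∧ ¬x0) ∧ (x0 ∨ (x0 ∧ x1)))
  [2] ¬x1 ∨ (¬x0 ∧ (x0 ∨ (x0 ∧ x1)))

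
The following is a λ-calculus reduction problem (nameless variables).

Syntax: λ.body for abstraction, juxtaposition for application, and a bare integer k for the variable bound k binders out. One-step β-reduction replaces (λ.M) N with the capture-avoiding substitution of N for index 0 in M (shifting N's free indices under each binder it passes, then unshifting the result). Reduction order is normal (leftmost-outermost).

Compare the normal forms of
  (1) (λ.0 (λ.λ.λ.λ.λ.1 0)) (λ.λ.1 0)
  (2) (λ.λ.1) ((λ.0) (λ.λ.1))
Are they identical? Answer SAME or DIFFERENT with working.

Term A:
  start: (λ.0 (λ.λ.λ.λ.λ.1 0)) (λ.λ.1 0)
  →1  (λ.λ.1 0) (λ.λ.λ.λ.λ.1 0)
  →2  λ.(λ.λ.λ.λ.λ.1 0) 0
  →3  λ.λ.λ.λ.λ.1 0

Term B:
  start: (λ.λ.1) ((λ.0) (λ.λ.1))
  →1  λ.(λ.0) (λ.λ.1)
  →2  λ.λ.λ.1

Answer: DIFFERENT — A ⇓ λ.λ.λ.λ.λ.1 0, B ⇓ λ.λ.λ.1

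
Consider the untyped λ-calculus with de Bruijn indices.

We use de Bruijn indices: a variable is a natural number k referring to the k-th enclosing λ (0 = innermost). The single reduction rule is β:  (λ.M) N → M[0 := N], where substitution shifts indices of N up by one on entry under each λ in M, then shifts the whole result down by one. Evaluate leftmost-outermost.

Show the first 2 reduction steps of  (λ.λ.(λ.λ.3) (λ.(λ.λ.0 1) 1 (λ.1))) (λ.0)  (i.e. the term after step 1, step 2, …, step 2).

Answer: after 2 steps: λ.λ.λ.0

Working:
  start: (λ.λ.(λ.λ.3) (λ.(λ.λ.0 1) 1 (λ.1))) (λ.0)
  step 1: λ.(λ.λ.λ.0) (λ.(λ.λ.0 1) 1 (λ.1))
  step 2: λ.λ.λ.0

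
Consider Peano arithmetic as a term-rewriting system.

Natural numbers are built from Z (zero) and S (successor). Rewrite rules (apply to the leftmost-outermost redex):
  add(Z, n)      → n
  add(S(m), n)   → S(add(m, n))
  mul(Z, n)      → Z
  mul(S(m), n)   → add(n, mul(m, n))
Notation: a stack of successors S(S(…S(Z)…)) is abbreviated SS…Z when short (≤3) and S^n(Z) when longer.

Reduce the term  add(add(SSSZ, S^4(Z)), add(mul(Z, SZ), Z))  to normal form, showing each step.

Answer: normal form = S^7(Z)  (in 14 steps)

Working:
  start: add(add(SSSZ, S^4(Z)), add(mul(Z, SZ), Z))
  →1  add(S(add(SSZ, S^4(Z))), add(mul(Z, SZ), Z))
  →2  S(add(add(SSZ, S^4(Z)), add(mul(Z, SZ), Z)))
  →3  S(add(S(add(SZ, S^4(Z))), add(mul(Z, SZ), Z)))
  →4  S(S(add(add(SZ, S^4(Z)), add(mul(Z, SZ), Z))))
  →5  S(S(add(S(add(Z, S^4(Z))), add(mul(Z, SZ), Z))))
  →6  S(S(S(add(add(Z, S^4(Z)), add(mul(Z, SZ), Z)))))
  →7  S(S(S(add(S^4(Z), add(mul(Z, SZ), Z)))))
  →8  S(S(S(S(add(SSSZ, add(mul(Z, SZ), Z))))))
  →9  S(S(S(S(S(add(SSZ, add(mul(Z, SZ), Z)))))))
  →10  S(S(S(S(S(S(add(SZ, add(mul(Z, SZ), Z))))))))
  →11  S(S(S(S(S(S(S(add(Z, add(mul(Z, SZ), Z)))))))))
  →12  S(S(S(S(S(S(S(add(mul(Z, SZ), Z))))))))
  →13  S(S(S(S(S(S(S(add(Z, Z))))))))
  →14  S^7(Z)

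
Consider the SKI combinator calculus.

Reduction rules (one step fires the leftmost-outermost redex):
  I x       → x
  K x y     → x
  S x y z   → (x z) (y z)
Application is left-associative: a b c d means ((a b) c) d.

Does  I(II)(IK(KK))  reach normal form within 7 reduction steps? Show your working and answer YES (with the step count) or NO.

Answer: YES — reaches normal form K(KK) in 4 ≤ 7 steps

Working:
  start: I(II)(IK(KK))
  [1] II(IK(KK))
  [2] I(IK(KK))
  [3] IK(KK)
  [4] K(KK)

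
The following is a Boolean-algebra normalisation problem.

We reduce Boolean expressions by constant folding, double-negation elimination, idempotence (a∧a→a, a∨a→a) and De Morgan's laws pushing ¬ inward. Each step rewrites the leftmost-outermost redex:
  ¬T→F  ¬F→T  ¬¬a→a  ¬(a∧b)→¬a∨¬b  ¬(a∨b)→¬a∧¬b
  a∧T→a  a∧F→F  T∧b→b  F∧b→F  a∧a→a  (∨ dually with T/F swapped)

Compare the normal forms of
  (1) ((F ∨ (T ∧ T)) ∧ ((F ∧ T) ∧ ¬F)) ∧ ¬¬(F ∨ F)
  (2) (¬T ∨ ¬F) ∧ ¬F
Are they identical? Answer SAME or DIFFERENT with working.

Term A:
  start: ((F ∨ (T ∧ T)) ∧ ((F ∧ T) ∧ ¬F)) ∧ ¬¬(F ∨ F)
  →1  ((T ∧ T) ∧ ((F ∧ T) ∧ ¬F)) ∧ ¬¬(F ∨ F)
  →2  (T ∧ ((F ∧ T) ∧ ¬F)) ∧ ¬¬(F ∨ F)
  →3  ((F ∧ T) ∧ ¬F) ∧ ¬¬(F ∨ F)
  →4  (F ∧ ¬F) ∧ ¬¬(F ∨ F)
  →5  F ∧ ¬¬(F ∨ F)
  →6  F

Term B:
  start: (¬T ∨ ¬F) ∧ ¬F
  →1  (F ∨ ¬F) ∧ ¬F
  →2  ¬F ∧ ¬F
  →3  ¬F
  →4  T

Answer: DIFFERENT — A ⇓ F, B ⇓ T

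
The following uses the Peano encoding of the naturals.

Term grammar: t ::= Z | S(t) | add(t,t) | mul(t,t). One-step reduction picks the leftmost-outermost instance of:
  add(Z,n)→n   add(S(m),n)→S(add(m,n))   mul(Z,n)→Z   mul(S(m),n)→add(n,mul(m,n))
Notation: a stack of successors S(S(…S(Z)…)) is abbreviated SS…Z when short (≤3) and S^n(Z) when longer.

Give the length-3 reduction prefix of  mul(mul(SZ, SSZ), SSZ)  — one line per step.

Answer: after 3 steps: add(SSZ, mul(add(SZ, mul(Z, SSZ)), SSZ))

Reduction:
  start: mul(mul(SZ, SSZ), SSZ)
  step 1: mul(add(SSZ, mul(Z, SSZ)), SSZ)
  step 2: mul(S(add(SZ, mul(Z, SSZ))), SSZ)
  step 3: add(SSZ, mul(add(SZ, mul(Z, SSZ)), SSZ))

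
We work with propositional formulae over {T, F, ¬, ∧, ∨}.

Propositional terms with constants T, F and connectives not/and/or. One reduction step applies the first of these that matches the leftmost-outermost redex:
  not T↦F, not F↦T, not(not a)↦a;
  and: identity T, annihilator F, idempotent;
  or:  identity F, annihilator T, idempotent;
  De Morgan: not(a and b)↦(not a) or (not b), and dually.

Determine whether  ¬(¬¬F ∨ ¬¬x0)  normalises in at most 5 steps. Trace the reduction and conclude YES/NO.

  start: ¬(¬¬F ∨ ¬¬x0)
  step 1: ¬¬¬F ∧ ¬¬¬x0
  step 2: ¬F ∧ ¬¬¬x0
  step 3: T ∧ ¬¬¬x0
  step 4: ¬¬¬x0
  step 5: ¬x0

Answer: YES — reaches normal form ¬x0 in 5 ≤ 5 steps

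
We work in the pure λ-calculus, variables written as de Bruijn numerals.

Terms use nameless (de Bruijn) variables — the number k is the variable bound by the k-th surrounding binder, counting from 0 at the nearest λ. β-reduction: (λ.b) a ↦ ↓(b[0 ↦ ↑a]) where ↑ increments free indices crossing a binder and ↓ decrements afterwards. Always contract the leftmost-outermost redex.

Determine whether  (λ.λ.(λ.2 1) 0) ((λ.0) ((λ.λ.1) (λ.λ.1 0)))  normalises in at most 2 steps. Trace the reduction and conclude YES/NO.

Answer: NO — after 2 steps the term is λ.(λ.0) ((λ.λ.1) (λ.λ.1 0)) 0, not yet normal

Reduction:
  start: (λ.λ.(λ.2 1) 0) ((λ.0) ((λ.λ.1) (λ.λ.1 0)))
  [1] λ.(λ.(λ.0) ((λ.λ.1) (λ.λ.1 0)) 1) 0
  [2] λ.(λ.0) ((λ.λ.1) (λ.λ.1 0)) 0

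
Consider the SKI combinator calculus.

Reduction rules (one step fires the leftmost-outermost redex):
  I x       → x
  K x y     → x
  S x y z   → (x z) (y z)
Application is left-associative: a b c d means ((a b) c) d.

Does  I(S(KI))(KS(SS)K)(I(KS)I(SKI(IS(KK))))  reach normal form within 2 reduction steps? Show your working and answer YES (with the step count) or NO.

Answer: NO — after 2 steps the term is KI(I(KS)I(SKI(IS(KK))))(KS(SS)K(I(KS)I(SKI(IS(KK))))), not yet normal

Working:
  start: I(S(KI))(KS(SS)K)(I(KS)I(SKI(IS(KK))))
  step 1: S(KI)(KS(SS)K)(I(KS)I(SKI(IS(KK))))
  step 2: KI(I(KS)I(SKI(IS(KK))))(KS(SS)K(I(KS)I(SKI(IS(KK)))))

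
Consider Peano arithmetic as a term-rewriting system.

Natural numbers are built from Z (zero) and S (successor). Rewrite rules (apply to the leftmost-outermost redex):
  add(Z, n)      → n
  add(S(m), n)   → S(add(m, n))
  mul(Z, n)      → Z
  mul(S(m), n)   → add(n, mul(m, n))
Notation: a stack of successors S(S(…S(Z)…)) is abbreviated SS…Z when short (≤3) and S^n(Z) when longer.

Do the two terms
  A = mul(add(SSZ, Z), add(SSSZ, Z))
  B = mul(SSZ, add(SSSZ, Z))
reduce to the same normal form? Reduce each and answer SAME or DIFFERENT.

Answer: SAME — A ⇓ S^6(Z), B ⇓ S^6(Z)

Working:
Term A:
  start: mul(add(SSZ, Z), add(SSSZ, Z))
  →1  mul(S(add(SZ, Z)), add(SSSZ, Z))
  →2  add(add(SSSZ, Z), mul(add(SZ, Z), add(SSSZ, Z)))
  →3  add(S(add(SSZ, Z)), mul(add(SZ, Z), add(SSSZ, Z)))
  →4  S(add(add(SSZ, Z), mul(add(SZ, Z), add(SSSZ, Z))))
  →5  S(add(S(add(SZ, Z)), mul(add(SZ, Z), add(SSSZ, Z))))
  →6  S(S(add(add(SZ, Z), mul(add(SZ, Z), add(SSSZ, Z)))))
  →7  S(S(add(S(add(Z, Z)), mul(add(SZ, Z), add(SSSZ, Z)))))
  →8  S(S(S(add(add(Z, Z), mul(add(SZ, Z), add(SSSZ, Z))))))
  →9  S(S(S(add(Z, mul(add(SZ, Z), add(SSSZ, Z))))))
  →10  S(S(S(mul(add(SZ, Z), add(SSSZ, Z)))))
  →11  S(S(S(mul(S(add(Z, Z)), add(SSSZ, Z)))))
  →12  S(S(S(add(add(SSSZ, Z), mul(add(Z, Z), add(SSSZ, Z))))))
  →13  S(S(S(add(S(add(SSZ, Z)), mul(add(Z, Z), add(SSSZ, Z))))))
  →14  S(S(S(S(add(add(SSZ, Z), mul(add(Z, Z), add(SSSZ, Z)))))))
  →15  S(S(S(S(add(S(add(SZ, Z)), mul(add(Z, Z), add(SSSZ, Z)))))))
  →16  S(S(S(S(S(add(add(SZ, Z), mul(add(Z, Z), add(SSSZ, Z))))))))
  →17  S(S(S(S(S(add(S(add(Z, Z)), mul(add(Z, Z), add(SSSZ, Z))))))))
  →18  S(S(S(S(S(S(add(add(Z, Z), mul(add(Z, Z), add(SSSZ, Z)))))))))
  →19  S(S(S(S(S(S(add(Z, mul(add(Z, Z), add(SSSZ, Z)))))))))
  →20  S(S(S(S(S(S(mul(add(Z, Z), add(SSSZ, Z))))))))
  →21  S(S(S(S(S(S(mul(Z, add(SSSZ, Z))))))))
  →22  S^6(Z)

Term B:
  start: mul(SSZ, add(SSSZ, Z))
  →1  add(add(SSSZ, Z), mul(SZ, add(SSSZ, Z)))
  →2  add(S(add(SSZ, Z)), mul(SZ, add(SSSZ, Z)))
  →3  S(add(add(SSZ, Z), mul(SZ, add(SSSZ, Z))))
  →4  S(add(S(add(SZ, Z)), mul(SZ, add(SSSZ, Z))))
  →5  S(S(add(add(SZ, Z), mul(SZ, add(SSSZ, Z)))))
  →6  S(S(add(S(add(Z, Z)), mul(SZ, add(SSSZ, Z)))))
  →7  S(S(S(add(add(Z, Z), mul(SZ, add(SSSZ, Z))))))
  →8  S(S(S(add(Z, mul(SZ, add(SSSZ, Z))))))
  →9  S(S(S(mul(SZ, add(SSSZ, Z)))))
  →10  S(S(S(add(add(SSSZ, Z), mul(Z, add(SSSZ, Z))))))
  →11  S(S(S(add(S(add(SSZ, Z)), mul(Z, add(SSSZ, Z))))))
  →12  S(S(S(S(add(add(SSZ, Z), mul(Z, add(SSSZ, Z)))))))
  →13  S(S(S(S(add(S(add(SZ, Z)), mul(Z, add(SSSZ, Z)))))))
  →14  S(S(S(S(S(add(add(SZ, Z), mul(Z, add(SSSZ, Z))))))))
  →15  S(S(S(S(S(add(S(add(Z, Z)), mul(Z, add(SSSZ, Z))))))))
  →16  S(S(S(S(S(S(add(add(Z, Z), mul(Z, add(SSSZ, Z)))))))))
  →17  S(S(S(S(S(S(add(Z, mul(Z, add(SSSZ, Z)))))))))
  →18  S(S(S(S(S(S(mul(Z, add(SSSZ, Z))))))))
  →19  S^6(Z)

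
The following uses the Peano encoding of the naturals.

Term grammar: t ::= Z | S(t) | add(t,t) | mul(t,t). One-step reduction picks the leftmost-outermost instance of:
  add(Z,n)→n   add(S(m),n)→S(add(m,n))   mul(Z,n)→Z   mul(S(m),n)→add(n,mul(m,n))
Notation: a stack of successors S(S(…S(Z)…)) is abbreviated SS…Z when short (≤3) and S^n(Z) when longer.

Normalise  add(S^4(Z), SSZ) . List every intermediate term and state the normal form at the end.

  start: add(S^4(Z), SSZ)
  [1] S(add(SSSZ, SSZ))
  [2] S(S(add(SSZ, SSZ)))
  [3] S(S(S(add(SZ, SSZ))))
  [4] S(S(S(S(add(Z, SSZ)))))
  [5] S^6(Z)

Answer: normal form = S^6(Z)  (in 5 steps)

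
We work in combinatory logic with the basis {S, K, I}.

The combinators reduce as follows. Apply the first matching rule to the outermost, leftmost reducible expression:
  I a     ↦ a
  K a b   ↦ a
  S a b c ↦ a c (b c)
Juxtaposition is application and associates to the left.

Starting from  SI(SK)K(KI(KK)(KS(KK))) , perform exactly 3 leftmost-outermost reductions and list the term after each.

  start: SI(SK)K(KI(KK)(KS(KK)))
  [1] IK(SKK)(KI(KK)(KS(KK)))
  [2] K(SKK)(KI(KK)(KS(KK)))
  [3] SKK

Answer: after 3 steps: SKK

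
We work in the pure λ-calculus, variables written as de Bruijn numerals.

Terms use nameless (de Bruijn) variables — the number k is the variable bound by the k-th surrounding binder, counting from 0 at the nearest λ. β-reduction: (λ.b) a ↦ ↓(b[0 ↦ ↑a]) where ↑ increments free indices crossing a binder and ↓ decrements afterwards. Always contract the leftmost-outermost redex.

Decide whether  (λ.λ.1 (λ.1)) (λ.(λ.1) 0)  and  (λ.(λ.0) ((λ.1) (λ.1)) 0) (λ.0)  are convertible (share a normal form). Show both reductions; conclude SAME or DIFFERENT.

Answer: DIFFERENT — A ⇓ λ.λ.1, B ⇓ λ.0

Reduction:
Term A:
  start: (λ.λ.1 (λ.1)) (λ.(λ.1) 0)
  →1  λ.(λ.(λ.1) 0) (λ.1)
  →2  λ.(λ.λ.2) (λ.1)
  →3  λ.λ.1

Term B:
  start: (λ.(λ.0) ((λ.1) (λ.1)) 0) (λ.0)
  →1  (λ.0) ((λ.λ.0) (λ.λ.0)) (λ.0)
  →2  (λ.λ.0) (λ.λ.0) (λ.0)
  →3  (λ.0) (λ.0)
  →4  λ.0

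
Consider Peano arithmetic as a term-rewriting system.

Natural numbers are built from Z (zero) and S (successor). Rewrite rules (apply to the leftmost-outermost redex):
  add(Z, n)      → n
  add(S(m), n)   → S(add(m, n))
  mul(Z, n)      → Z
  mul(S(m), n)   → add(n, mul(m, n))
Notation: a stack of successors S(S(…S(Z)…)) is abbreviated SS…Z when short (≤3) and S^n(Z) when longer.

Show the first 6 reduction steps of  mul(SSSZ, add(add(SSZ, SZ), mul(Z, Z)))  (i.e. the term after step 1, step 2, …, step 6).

Answer: after 6 steps: S(add(S(add(add(Z, SZ), mul(Z, Z))), mul(SSZ, add(add(SSZ, SZ), mul(Z, Z)))))

Working:
  start: mul(SSSZ, add(add(SSZ, SZ), mul(Z, Z)))
  →1  add(add(add(SSZ, SZ), mul(Z, Z)), mul(SSZ, add(add(SSZ, SZ), mul(Z, Z))))
  →2  add(add(S(add(SZ, SZ)), mul(Z, Z)), mul(SSZ, add(add(SSZ, SZ), mul(Z, Z))))
  →3  add(S(add(add(SZ, SZ), mul(Z, Z))), mul(SSZ, add(add(SSZ, SZ), mul(Z, Z))))
  →4  S(add(add(add(SZ, SZ), mul(Z, Z)), mul(SSZ, add(add(SSZ, SZ), mul(Z, Z)))))
  →5  S(add(add(S(add(Z, SZ)), mul(Z, Z)), mul(SSZ, add(add(SSZ, SZ), mul(Z, Z)))))
  →6  S(add(S(add(add(Z, SZ), mul(Z, Z))), mul(SSZ, add(add(SSZ, SZ), mul(Z, Z)))))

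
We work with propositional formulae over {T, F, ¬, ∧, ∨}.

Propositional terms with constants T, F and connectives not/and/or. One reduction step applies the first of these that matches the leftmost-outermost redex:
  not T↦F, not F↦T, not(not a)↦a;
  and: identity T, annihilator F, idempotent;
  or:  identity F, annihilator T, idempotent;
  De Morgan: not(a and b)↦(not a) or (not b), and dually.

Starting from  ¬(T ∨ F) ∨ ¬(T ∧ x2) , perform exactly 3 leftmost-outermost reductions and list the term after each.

  start: ¬(T ∨ F) ∨ ¬(T ∧ x2)
  step 1: (¬T ∧ ¬F) ∨ ¬(T ∧ x2)
  step 2: (F ∧ ¬F) ∨ ¬(T ∧ x2)
  step 3: F ∨ ¬(T ∧ x2)

Answer: after 3 steps: F ∨ ¬(T ∧ x2)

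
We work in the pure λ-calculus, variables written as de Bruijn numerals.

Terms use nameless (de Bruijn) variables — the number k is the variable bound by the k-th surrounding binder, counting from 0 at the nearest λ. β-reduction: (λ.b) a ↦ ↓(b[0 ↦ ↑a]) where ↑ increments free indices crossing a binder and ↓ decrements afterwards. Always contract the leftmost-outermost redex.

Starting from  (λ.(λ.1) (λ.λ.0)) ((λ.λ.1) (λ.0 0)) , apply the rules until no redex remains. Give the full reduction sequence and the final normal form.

Answer: normal form = λ.λ.0 0  (in 3 steps)

Working:
  start: (λ.(λ.1) (λ.λ.0)) ((λ.λ.1) (λ.0 0))
  →1  (λ.(λ.λ.1) (λ.0 0)) (λ.λ.0)
  →2  (λ.λ.1) (λ.0 0)
  →3  λ.λ.0 0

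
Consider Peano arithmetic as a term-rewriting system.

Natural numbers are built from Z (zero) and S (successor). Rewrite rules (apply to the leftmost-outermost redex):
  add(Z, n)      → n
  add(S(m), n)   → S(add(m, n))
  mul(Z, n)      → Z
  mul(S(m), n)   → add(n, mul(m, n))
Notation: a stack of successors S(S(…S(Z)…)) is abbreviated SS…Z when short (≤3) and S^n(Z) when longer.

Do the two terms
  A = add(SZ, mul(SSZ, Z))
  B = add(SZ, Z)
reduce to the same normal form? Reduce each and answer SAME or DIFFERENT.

Answer: SAME — A ⇓ SZ, B ⇓ SZ

Derivation:
Term A:
  start: add(SZ, mul(SSZ, Z))
  [1] S(add(Z, mul(SSZ, Z)))
  [2] S(mul(SSZ, Z))
  [3] S(add(Z, mul(SZ, Z)))
  [4] S(mul(SZ, Z))
  [5] S(add(Z, mul(Z, Z)))
  [6] S(mul(Z, Z))
  [7] SZ

Term B:
  start: add(SZ, Z)
  [1] S(add(Z, Z))
  [2] SZ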